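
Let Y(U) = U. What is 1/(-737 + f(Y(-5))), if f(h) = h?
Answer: -1/742 ≈ -0.0013477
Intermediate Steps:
1/(-737 + f(Y(-5))) = 1/(-737 - 5) = 1/(-742) = -1/742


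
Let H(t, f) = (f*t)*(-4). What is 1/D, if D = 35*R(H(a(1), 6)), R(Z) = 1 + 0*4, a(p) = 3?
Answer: 1/35 ≈ 0.028571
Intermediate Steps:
H(t, f) = -4*f*t
R(Z) = 1 (R(Z) = 1 + 0 = 1)
D = 35 (D = 35*1 = 35)
1/D = 1/35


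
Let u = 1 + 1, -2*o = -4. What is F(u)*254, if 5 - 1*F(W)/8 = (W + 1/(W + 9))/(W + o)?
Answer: 100076/11 ≈ 9097.8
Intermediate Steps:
o = 2 (o = -½*(-4) = 2)
u = 2
F(W) = 40 - 8*(W + 1/(9 + W))/(2 + W) (F(W) = 40 - 8*(W + 1/(W + 9))/(W + 2) = 40 - 8*(W + 1/(9 + W))/(2 + W))
F(u)*254 = (8*(89 + 4*2² + 46*2)/(18 + 2² + 11*2))*254 = (8*(89 + 4*4 + 92)/(18 + 4 + 22))*254 = (8*(89 + 16 + 92)/44)*254 = (8*(1/44)*197)*254 = (394/11)*254 = 100076/11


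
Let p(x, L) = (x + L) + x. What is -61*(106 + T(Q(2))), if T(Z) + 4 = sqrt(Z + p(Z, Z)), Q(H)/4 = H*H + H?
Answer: -6222 - 244*sqrt(6) ≈ -6819.7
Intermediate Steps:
p(x, L) = L + 2*x (p(x, L) = (L + x) + x = L + 2*x)
Q(H) = 4*H + 4*H**2 (Q(H) = 4*(H*H + H) = 4*(H**2 + H) = 4*(H + H**2) = 4*H + 4*H**2)
T(Z) = -4 + 2*sqrt(Z) (T(Z) = -4 + sqrt(Z + (Z + 2*Z)) = -4 + sqrt(Z + 3*Z) = -4 + sqrt(4*Z) = -4 + 2*sqrt(Z))
-61*(106 + T(Q(2))) = -61*(106 + (-4 + 2*sqrt(4*2*(1 + 2)))) = -61*(106 + (-4 + 2*sqrt(4*2*3))) = -61*(106 + (-4 + 2*sqrt(24))) = -61*(106 + (-4 + 2*(2*sqrt(6)))) = -61*(106 + (-4 + 4*sqrt(6))) = -61*(102 + 4*sqrt(6)) = -6222 - 244*sqrt(6)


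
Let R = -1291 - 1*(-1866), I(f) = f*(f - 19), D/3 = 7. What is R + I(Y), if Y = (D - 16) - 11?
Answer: 725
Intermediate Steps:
D = 21 (D = 3*7 = 21)
Y = -6 (Y = (21 - 16) - 11 = 5 - 11 = -6)
I(f) = f*(-19 + f)
R = 575 (R = -1291 + 1866 = 575)
R + I(Y) = 575 - 6*(-19 - 6) = 575 - 6*(-25) = 575 + 150 = 725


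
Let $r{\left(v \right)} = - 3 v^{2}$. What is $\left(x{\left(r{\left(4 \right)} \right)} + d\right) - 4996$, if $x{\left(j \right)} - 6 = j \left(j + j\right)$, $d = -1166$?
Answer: $-1548$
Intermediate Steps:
$x{\left(j \right)} = 6 + 2 j^{2}$ ($x{\left(j \right)} = 6 + j \left(j + j\right) = 6 + j 2 j = 6 + 2 j^{2}$)
$\left(x{\left(r{\left(4 \right)} \right)} + d\right) - 4996 = \left(\left(6 + 2 \left(- 3 \cdot 4^{2}\right)^{2}\right) - 1166\right) - 4996 = \left(\left(6 + 2 \left(\left(-3\right) 16\right)^{2}\right) - 1166\right) - 4996 = \left(\left(6 + 2 \left(-48\right)^{2}\right) - 1166\right) - 4996 = \left(\left(6 + 2 \cdot 2304\right) - 1166\right) - 4996 = \left(\left(6 + 4608\right) - 1166\right) - 4996 = \left(4614 - 1166\right) - 4996 = 3448 - 4996 = -1548$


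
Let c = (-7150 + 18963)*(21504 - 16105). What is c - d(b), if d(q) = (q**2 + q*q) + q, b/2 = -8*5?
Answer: 63765667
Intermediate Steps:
b = -80 (b = 2*(-8*5) = 2*(-40) = -80)
d(q) = q + 2*q**2 (d(q) = (q**2 + q**2) + q = 2*q**2 + q = q + 2*q**2)
c = 63778387 (c = 11813*5399 = 63778387)
c - d(b) = 63778387 - (-80)*(1 + 2*(-80)) = 63778387 - (-80)*(1 - 160) = 63778387 - (-80)*(-159) = 63778387 - 1*12720 = 63778387 - 12720 = 63765667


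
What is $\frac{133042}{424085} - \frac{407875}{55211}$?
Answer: $- \frac{12740637501}{1801088995} \approx -7.0739$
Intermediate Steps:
$\frac{133042}{424085} - \frac{407875}{55211} = 133042 \cdot \frac{1}{424085} - \frac{31375}{4247} = \frac{133042}{424085} - \frac{31375}{4247} = - \frac{12740637501}{1801088995}$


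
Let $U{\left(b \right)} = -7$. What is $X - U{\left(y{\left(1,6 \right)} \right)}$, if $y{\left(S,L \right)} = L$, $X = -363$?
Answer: $-356$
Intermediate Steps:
$X - U{\left(y{\left(1,6 \right)} \right)} = -363 - -7 = -363 + 7 = -356$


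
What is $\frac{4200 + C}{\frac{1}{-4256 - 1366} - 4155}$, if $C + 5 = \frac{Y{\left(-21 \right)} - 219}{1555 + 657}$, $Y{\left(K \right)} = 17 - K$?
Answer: $- \frac{26083715949}{25835508566} \approx -1.0096$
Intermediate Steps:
$C = - \frac{11241}{2212}$ ($C = -5 + \frac{\left(17 - -21\right) - 219}{1555 + 657} = -5 + \frac{\left(17 + 21\right) - 219}{2212} = -5 + \left(38 - 219\right) \frac{1}{2212} = -5 - \frac{181}{2212} = - \frac{11241}{2212} \approx -5.0818$)
$\frac{4200 + C}{\frac{1}{-4256 - 1366} - 4155} = \frac{4200 - \frac{11241}{2212}}{\frac{1}{-4256 - 1366} - 4155} = \frac{9279159}{2212 \left(\frac{1}{-5622} - 4155\right)} = \frac{9279159}{2212 \left(- \frac{1}{5622} - 4155\right)} = \frac{9279159}{2212 \left(- \frac{23359411}{5622}\right)} = \frac{9279159}{2212} \left(- \frac{5622}{23359411}\right) = - \frac{26083715949}{25835508566}$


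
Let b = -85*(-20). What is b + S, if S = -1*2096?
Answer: -396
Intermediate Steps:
S = -2096
b = 1700
b + S = 1700 - 2096 = -396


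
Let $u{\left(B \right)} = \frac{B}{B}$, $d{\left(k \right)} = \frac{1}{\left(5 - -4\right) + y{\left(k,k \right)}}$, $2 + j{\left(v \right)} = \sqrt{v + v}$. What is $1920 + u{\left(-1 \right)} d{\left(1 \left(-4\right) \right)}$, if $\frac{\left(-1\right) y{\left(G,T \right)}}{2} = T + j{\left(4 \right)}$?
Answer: $\frac{785301}{409} + \frac{4 \sqrt{2}}{409} \approx 1920.1$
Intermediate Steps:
$j{\left(v \right)} = -2 + \sqrt{2} \sqrt{v}$ ($j{\left(v \right)} = -2 + \sqrt{v + v} = -2 + \sqrt{2 v} = -2 + \sqrt{2} \sqrt{v}$)
$y{\left(G,T \right)} = 4 - 4 \sqrt{2} - 2 T$ ($y{\left(G,T \right)} = - 2 \left(T - \left(2 - \sqrt{2} \sqrt{4}\right)\right) = - 2 \left(T - \left(2 - \sqrt{2} \cdot 2\right)\right) = - 2 \left(T - \left(2 - 2 \sqrt{2}\right)\right) = - 2 \left(-2 + T + 2 \sqrt{2}\right) = 4 - 4 \sqrt{2} - 2 T$)
$d{\left(k \right)} = \frac{1}{13 - 4 \sqrt{2} - 2 k}$ ($d{\left(k \right)} = \frac{1}{\left(5 - -4\right) - \left(-4 + 2 k + 4 \sqrt{2}\right)} = \frac{1}{\left(5 + 4\right) - \left(-4 + 2 k + 4 \sqrt{2}\right)} = \frac{1}{9 - \left(-4 + 2 k + 4 \sqrt{2}\right)} = \frac{1}{13 - 4 \sqrt{2} - 2 k}$)
$u{\left(B \right)} = 1$
$1920 + u{\left(-1 \right)} d{\left(1 \left(-4\right) \right)} = 1920 + 1 \left(- \frac{1}{-13 + 2 \cdot 1 \left(-4\right) + 4 \sqrt{2}}\right) = 1920 + 1 \left(- \frac{1}{-13 + 2 \left(-4\right) + 4 \sqrt{2}}\right) = 1920 + 1 \left(- \frac{1}{-13 - 8 + 4 \sqrt{2}}\right) = 1920 + 1 \left(- \frac{1}{-21 + 4 \sqrt{2}}\right) = 1920 - \frac{1}{-21 + 4 \sqrt{2}}$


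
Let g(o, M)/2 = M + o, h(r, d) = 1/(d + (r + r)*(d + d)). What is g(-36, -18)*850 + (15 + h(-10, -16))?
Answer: -57273839/624 ≈ -91785.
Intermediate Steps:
h(r, d) = 1/(d + 4*d*r) (h(r, d) = 1/(d + (2*r)*(2*d)) = 1/(d + 4*d*r))
g(o, M) = 2*M + 2*o (g(o, M) = 2*(M + o) = 2*M + 2*o)
g(-36, -18)*850 + (15 + h(-10, -16)) = (2*(-18) + 2*(-36))*850 + (15 + 1/((-16)*(1 + 4*(-10)))) = (-36 - 72)*850 + (15 - 1/(16*(1 - 40))) = -108*850 + (15 - 1/16/(-39)) = -91800 + (15 - 1/16*(-1/39)) = -91800 + (15 + 1/624) = -91800 + 9361/624 = -57273839/624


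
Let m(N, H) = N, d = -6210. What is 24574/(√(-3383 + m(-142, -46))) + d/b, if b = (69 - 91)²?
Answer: -3105/242 - 24574*I*√141/705 ≈ -12.831 - 413.9*I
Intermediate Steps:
b = 484 (b = (-22)² = 484)
24574/(√(-3383 + m(-142, -46))) + d/b = 24574/(√(-3383 - 142)) - 6210/484 = 24574/(√(-3525)) - 6210*1/484 = 24574/((5*I*√141)) - 3105/242 = 24574*(-I*√141/705) - 3105/242 = -24574*I*√141/705 - 3105/242 = -3105/242 - 24574*I*√141/705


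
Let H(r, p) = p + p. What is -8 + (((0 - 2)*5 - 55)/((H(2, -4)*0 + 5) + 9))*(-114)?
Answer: 3649/7 ≈ 521.29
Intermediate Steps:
H(r, p) = 2*p
-8 + (((0 - 2)*5 - 55)/((H(2, -4)*0 + 5) + 9))*(-114) = -8 + (((0 - 2)*5 - 55)/(((2*(-4))*0 + 5) + 9))*(-114) = -8 + ((-2*5 - 55)/((-8*0 + 5) + 9))*(-114) = -8 + ((-10 - 55)/((0 + 5) + 9))*(-114) = -8 - 65/(5 + 9)*(-114) = -8 - 65/14*(-114) = -8 + 3705/7 = 3649/7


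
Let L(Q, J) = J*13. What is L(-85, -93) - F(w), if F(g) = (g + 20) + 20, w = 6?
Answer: -1255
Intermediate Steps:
L(Q, J) = 13*J
F(g) = 40 + g (F(g) = (20 + g) + 20 = 40 + g)
L(-85, -93) - F(w) = 13*(-93) - (40 + 6) = -1209 - 1*46 = -1209 - 46 = -1255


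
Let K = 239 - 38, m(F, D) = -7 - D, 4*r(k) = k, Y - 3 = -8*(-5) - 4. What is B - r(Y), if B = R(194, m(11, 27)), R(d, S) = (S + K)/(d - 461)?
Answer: -11081/1068 ≈ -10.375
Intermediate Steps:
Y = 39 (Y = 3 + (-8*(-5) - 4) = 3 + (40 - 4) = 3 + 36 = 39)
r(k) = k/4
K = 201
R(d, S) = (201 + S)/(-461 + d) (R(d, S) = (S + 201)/(d - 461) = (201 + S)/(-461 + d))
B = -167/267 (B = (201 + (-7 - 1*27))/(-461 + 194) = (201 + (-7 - 27))/(-267) = -(201 - 34)/267 = -1/267*167 = -167/267 ≈ -0.62547)
B - r(Y) = -167/267 - 39/4 = -11081/1068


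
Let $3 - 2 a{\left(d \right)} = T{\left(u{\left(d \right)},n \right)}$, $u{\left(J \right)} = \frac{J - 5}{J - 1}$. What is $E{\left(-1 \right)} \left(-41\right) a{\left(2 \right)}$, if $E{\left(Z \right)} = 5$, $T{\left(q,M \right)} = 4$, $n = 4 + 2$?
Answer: $\frac{205}{2} \approx 102.5$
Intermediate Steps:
$u{\left(J \right)} = \frac{-5 + J}{-1 + J}$
$n = 6$
$a{\left(d \right)} = - \frac{1}{2}$ ($a{\left(d \right)} = \frac{3}{2} - 2 = - \frac{1}{2}$)
$E{\left(-1 \right)} \left(-41\right) a{\left(2 \right)} = 5 \left(-41\right) \left(- \frac{1}{2}\right) = \left(-205\right) \left(- \frac{1}{2}\right) = \frac{205}{2}$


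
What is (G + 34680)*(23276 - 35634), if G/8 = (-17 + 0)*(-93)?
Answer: -584879424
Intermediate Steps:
G = 12648 (G = 8*((-17 + 0)*(-93)) = 8*(-17*(-93)) = 8*1581 = 12648)
(G + 34680)*(23276 - 35634) = (12648 + 34680)*(23276 - 35634) = 47328*(-12358) = -584879424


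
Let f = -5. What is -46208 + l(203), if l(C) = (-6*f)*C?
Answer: -40118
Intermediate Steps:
l(C) = 30*C (l(C) = (-6*(-5))*C = 30*C)
-46208 + l(203) = -46208 + 30*203 = -46208 + 6090 = -40118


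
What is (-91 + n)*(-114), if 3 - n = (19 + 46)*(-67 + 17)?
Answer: -360468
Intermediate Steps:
n = 3253 (n = 3 - (19 + 46)*(-67 + 17) = 3 - 65*(-50) = 3 - 1*(-3250) = 3 + 3250 = 3253)
(-91 + n)*(-114) = (-91 + 3253)*(-114) = 3162*(-114) = -360468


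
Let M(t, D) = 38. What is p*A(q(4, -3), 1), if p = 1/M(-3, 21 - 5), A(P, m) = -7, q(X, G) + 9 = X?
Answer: -7/38 ≈ -0.18421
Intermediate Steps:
q(X, G) = -9 + X
p = 1/38 ≈ 0.026316
p*A(q(4, -3), 1) = (1/38)*(-7) = -7/38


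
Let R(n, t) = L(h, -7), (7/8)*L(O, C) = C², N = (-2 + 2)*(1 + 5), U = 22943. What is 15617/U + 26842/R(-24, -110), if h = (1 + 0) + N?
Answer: 308355279/642404 ≈ 480.00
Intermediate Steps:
N = 0 (N = 0*6 = 0)
h = 1 (h = (1 + 0) + 0 = 1 + 0 = 1)
L(O, C) = 8*C²/7
R(n, t) = 56 (R(n, t) = (8/7)*(-7)² = (8/7)*49 = 56)
15617/U + 26842/R(-24, -110) = 15617/22943 + 26842/56 = 15617*(1/22943) + 26842*(1/56) = 15617/22943 + 13421/28 = 308355279/642404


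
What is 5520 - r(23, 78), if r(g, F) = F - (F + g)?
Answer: 5543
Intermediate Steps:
r(g, F) = -g (r(g, F) = F + (-F - g) = -g)
5520 - r(23, 78) = 5520 - (-1)*23 = 5520 - 1*(-23) = 5520 + 23 = 5543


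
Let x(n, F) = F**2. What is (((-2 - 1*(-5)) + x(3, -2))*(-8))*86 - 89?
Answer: -4905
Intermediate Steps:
(((-2 - 1*(-5)) + x(3, -2))*(-8))*86 - 89 = (((-2 - 1*(-5)) + (-2)**2)*(-8))*86 - 89 = (((-2 + 5) + 4)*(-8))*86 - 89 = ((3 + 4)*(-8))*86 - 89 = (7*(-8))*86 - 89 = -56*86 - 89 = -4816 - 89 = -4905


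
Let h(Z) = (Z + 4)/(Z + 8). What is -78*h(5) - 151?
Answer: -205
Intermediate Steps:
h(Z) = (4 + Z)/(8 + Z)
-78*h(5) - 151 = -78*(4 + 5)/(8 + 5) - 151 = -78*9/13 - 151 = -54 - 151 = -205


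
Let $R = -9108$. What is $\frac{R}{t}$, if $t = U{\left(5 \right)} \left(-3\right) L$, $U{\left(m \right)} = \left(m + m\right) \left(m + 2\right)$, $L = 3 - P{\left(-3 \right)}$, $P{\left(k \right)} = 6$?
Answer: $- \frac{506}{35} \approx -14.457$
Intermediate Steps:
$L = -3$ ($L = 3 - 6 = -3$)
$U{\left(m \right)} = 2 m \left(2 + m\right)$
$t = 630$ ($t = 2 \cdot 5 \left(2 + 5\right) \left(-3\right) \left(-3\right) = 2 \cdot 5 \cdot 7 \left(-3\right) \left(-3\right) = 70 \left(-3\right) \left(-3\right) = \left(-210\right) \left(-3\right) = 630$)
$\frac{R}{t} = - \frac{9108}{630} = \left(-9108\right) \frac{1}{630} = - \frac{506}{35}$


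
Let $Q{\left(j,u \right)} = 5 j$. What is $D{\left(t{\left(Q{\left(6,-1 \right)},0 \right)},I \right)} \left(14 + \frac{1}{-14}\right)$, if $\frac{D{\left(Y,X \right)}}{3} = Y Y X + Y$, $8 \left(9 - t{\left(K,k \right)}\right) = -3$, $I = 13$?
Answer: $\frac{43129125}{896} \approx 48135.0$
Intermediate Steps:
$t{\left(K,k \right)} = \frac{75}{8}$ ($t{\left(K,k \right)} = 9 - - \frac{3}{8} = 9 + \frac{3}{8} = \frac{75}{8}$)
$D{\left(Y,X \right)} = 3 Y + 3 X Y^{2}$ ($D{\left(Y,X \right)} = 3 \left(Y Y X + Y\right) = 3 \left(Y^{2} X + Y\right) = 3 \left(X Y^{2} + Y\right) = 3 \left(Y + X Y^{2}\right) = 3 Y + 3 X Y^{2}$)
$D{\left(t{\left(Q{\left(6,-1 \right)},0 \right)},I \right)} \left(14 + \frac{1}{-14}\right) = 3 \cdot \frac{75}{8} \left(1 + 13 \cdot \frac{75}{8}\right) \left(14 + \frac{1}{-14}\right) = 3 \cdot \frac{75}{8} \left(1 + \frac{975}{8}\right) \left(14 - \frac{1}{14}\right) = 3 \cdot \frac{75}{8} \cdot \frac{983}{8} \cdot \frac{195}{14} = \frac{221175}{64} \cdot \frac{195}{14} = \frac{43129125}{896}$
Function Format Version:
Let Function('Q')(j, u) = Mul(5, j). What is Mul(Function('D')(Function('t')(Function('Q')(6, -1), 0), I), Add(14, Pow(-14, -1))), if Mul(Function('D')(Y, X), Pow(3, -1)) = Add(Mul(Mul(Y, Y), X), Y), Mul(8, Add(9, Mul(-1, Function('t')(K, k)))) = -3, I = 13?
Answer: Rational(43129125, 896) ≈ 48135.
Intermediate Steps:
Function('t')(K, k) = Rational(75, 8) (Function('t')(K, k) = Add(9, Mul(Rational(-1, 8), -3)) = Add(9, Rational(3, 8)) = Rational(75, 8))
Function('D')(Y, X) = Add(Mul(3, Y), Mul(3, X, Pow(Y, 2))) (Function('D')(Y, X) = Mul(3, Add(Mul(Mul(Y, Y), X), Y)) = Mul(3, Add(Mul(Pow(Y, 2), X), Y)) = Mul(3, Add(Mul(X, Pow(Y, 2)), Y)) = Mul(3, Add(Y, Mul(X, Pow(Y, 2)))) = Add(Mul(3, Y), Mul(3, X, Pow(Y, 2))))
Mul(Function('D')(Function('t')(Function('Q')(6, -1), 0), I), Add(14, Pow(-14, -1))) = Mul(Mul(3, Rational(75, 8), Add(1, Mul(13, Rational(75, 8)))), Add(14, Pow(-14, -1))) = Mul(Mul(3, Rational(75, 8), Add(1, Rational(975, 8))), Add(14, Rational(-1, 14))) = Mul(Mul(3, Rational(75, 8), Rational(983, 8)), Rational(195, 14)) = Mul(Rational(221175, 64), Rational(195, 14)) = Rational(43129125, 896)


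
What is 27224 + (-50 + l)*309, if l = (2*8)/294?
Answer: 577750/49 ≈ 11791.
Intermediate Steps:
l = 8/147 (l = 16*(1/294) = 8/147 ≈ 0.054422)
27224 + (-50 + l)*309 = 27224 + (-50 + 8/147)*309 = 27224 - 7342/147*309 = 27224 - 756226/49 = 577750/49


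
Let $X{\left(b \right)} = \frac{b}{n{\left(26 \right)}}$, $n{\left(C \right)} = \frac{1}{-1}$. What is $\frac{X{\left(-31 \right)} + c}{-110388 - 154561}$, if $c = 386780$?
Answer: $- \frac{386811}{264949} \approx -1.4599$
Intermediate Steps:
$n{\left(C \right)} = -1$
$X{\left(b \right)} = - b$ ($X{\left(b \right)} = \frac{b}{-1} = b \left(-1\right) = - b$)
$\frac{X{\left(-31 \right)} + c}{-110388 - 154561} = \frac{\left(-1\right) \left(-31\right) + 386780}{-110388 - 154561} = \frac{31 + 386780}{-264949} = 386811 \left(- \frac{1}{264949}\right) = - \frac{386811}{264949}$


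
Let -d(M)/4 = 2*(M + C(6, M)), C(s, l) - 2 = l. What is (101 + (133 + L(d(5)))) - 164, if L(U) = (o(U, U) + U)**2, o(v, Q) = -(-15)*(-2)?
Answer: 15946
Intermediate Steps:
C(s, l) = 2 + l
d(M) = -16 - 16*M (d(M) = -8*(M + (2 + M)) = -8*(2 + 2*M) = -4*(4 + 4*M) = -16 - 16*M)
o(v, Q) = -30 (o(v, Q) = -5*6 = -30)
L(U) = (-30 + U)**2
(101 + (133 + L(d(5)))) - 164 = (101 + (133 + (-30 + (-16 - 16*5))**2)) - 164 = (101 + (133 + (-30 + (-16 - 80))**2)) - 164 = (101 + (133 + (-30 - 96)**2)) - 164 = (101 + (133 + (-126)**2)) - 164 = (101 + (133 + 15876)) - 164 = (101 + 16009) - 164 = 16110 - 164 = 15946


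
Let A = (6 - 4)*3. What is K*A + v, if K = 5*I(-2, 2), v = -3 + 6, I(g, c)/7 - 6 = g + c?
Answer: 1263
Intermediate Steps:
I(g, c) = 42 + 7*c + 7*g (I(g, c) = 42 + 7*(g + c) = 42 + 7*(c + g) = 42 + (7*c + 7*g) = 42 + 7*c + 7*g)
v = 3
K = 210 (K = 5*(42 + 7*2 + 7*(-2)) = 5*(42 + 14 - 14) = 5*42 = 210)
A = 6 (A = 2*3 = 6)
K*A + v = 210*6 + 3 = 1260 + 3 = 1263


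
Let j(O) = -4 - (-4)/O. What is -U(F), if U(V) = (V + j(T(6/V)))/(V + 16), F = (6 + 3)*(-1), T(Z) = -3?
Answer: 43/21 ≈ 2.0476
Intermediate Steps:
j(O) = -4 + 4/O
F = -9 (F = 9*(-1) = -9)
U(V) = (-16/3 + V)/(16 + V) (U(V) = (V + (-4 + 4/(-3)))/(V + 16) = (V + (-4 + 4*(-1/3)))/(16 + V) = (V + (-4 - 4/3))/(16 + V) = (V - 16/3)/(16 + V) = (-16/3 + V)/(16 + V))
-U(F) = -(-16/3 - 9)/(16 - 9) = -(-43)/(7*3) = -1*(-43/21) = 43/21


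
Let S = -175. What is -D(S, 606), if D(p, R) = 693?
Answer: -693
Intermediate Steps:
-D(S, 606) = -1*693 = -693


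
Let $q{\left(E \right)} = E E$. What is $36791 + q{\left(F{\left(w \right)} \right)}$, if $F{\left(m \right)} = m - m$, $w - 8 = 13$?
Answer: $36791$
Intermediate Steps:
$w = 21$ ($w = 8 + 13 = 21$)
$F{\left(m \right)} = 0$
$q{\left(E \right)} = E^{2}$
$36791 + q{\left(F{\left(w \right)} \right)} = 36791 + 0^{2} = 36791 + 0 = 36791$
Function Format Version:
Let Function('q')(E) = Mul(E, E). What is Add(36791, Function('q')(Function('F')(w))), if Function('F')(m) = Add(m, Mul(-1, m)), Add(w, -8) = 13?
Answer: 36791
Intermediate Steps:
w = 21 (w = Add(8, 13) = 21)
Function('F')(m) = 0
Function('q')(E) = Pow(E, 2)
Add(36791, Function('q')(Function('F')(w))) = Add(36791, Pow(0, 2)) = Add(36791, 0) = 36791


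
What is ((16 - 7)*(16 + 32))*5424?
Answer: 2343168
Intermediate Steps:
((16 - 7)*(16 + 32))*5424 = (9*48)*5424 = 432*5424 = 2343168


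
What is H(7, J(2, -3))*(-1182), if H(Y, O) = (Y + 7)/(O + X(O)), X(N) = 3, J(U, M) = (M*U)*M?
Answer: -788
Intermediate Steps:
J(U, M) = U*M²
H(Y, O) = (7 + Y)/(3 + O) (H(Y, O) = (Y + 7)/(O + 3) = (7 + Y)/(3 + O))
H(7, J(2, -3))*(-1182) = ((7 + 7)/(3 + 2*(-3)²))*(-1182) = (14/(3 + 2*9))*(-1182) = (14/(3 + 18))*(-1182) = (14/21)*(-1182) = ((1/21)*14)*(-1182) = (⅔)*(-1182) = -788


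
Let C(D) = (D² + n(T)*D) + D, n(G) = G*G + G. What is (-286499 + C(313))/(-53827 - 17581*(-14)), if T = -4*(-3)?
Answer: -139389/192307 ≈ -0.72482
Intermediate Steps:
T = 12
n(G) = G + G² (n(G) = G² + G = G + G²)
C(D) = D² + 157*D (C(D) = (D² + (12*(1 + 12))*D) + D = (D² + (12*13)*D) + D = (D² + 156*D) + D = D² + 157*D)
(-286499 + C(313))/(-53827 - 17581*(-14)) = (-286499 + 313*(157 + 313))/(-53827 - 17581*(-14)) = (-286499 + 313*470)/(-53827 + 246134) = (-286499 + 147110)/192307 = -139389*1/192307 = -139389/192307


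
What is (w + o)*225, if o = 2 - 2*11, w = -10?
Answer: -6750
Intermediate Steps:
o = -20 (o = 2 - 22 = -20)
(w + o)*225 = (-10 - 20)*225 = -30*225 = -6750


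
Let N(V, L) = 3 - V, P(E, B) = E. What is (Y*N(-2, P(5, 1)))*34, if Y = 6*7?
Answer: 7140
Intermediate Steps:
Y = 42
(Y*N(-2, P(5, 1)))*34 = (42*(3 - 1*(-2)))*34 = (42*(3 + 2))*34 = (42*5)*34 = 210*34 = 7140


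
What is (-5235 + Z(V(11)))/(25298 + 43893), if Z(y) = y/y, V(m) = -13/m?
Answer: -5234/69191 ≈ -0.075646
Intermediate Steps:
Z(y) = 1
(-5235 + Z(V(11)))/(25298 + 43893) = (-5235 + 1)/(25298 + 43893) = -5234/69191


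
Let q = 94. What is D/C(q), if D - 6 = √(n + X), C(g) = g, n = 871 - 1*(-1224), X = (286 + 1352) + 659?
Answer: 3/47 + 3*√122/47 ≈ 0.76885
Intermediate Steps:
X = 2297 (X = 1638 + 659 = 2297)
n = 2095 (n = 871 + 1224 = 2095)
D = 6 + 6*√122 (D = 6 + √(2095 + 2297) = 6 + √4392 = 6 + 6*√122 ≈ 72.272)
D/C(q) = (6 + 6*√122)/94 = (6 + 6*√122)*(1/94) = 3/47 + 3*√122/47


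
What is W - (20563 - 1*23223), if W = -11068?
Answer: -8408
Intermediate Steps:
W - (20563 - 1*23223) = -11068 - (20563 - 1*23223) = -11068 - (20563 - 23223) = -11068 - 1*(-2660) = -11068 + 2660 = -8408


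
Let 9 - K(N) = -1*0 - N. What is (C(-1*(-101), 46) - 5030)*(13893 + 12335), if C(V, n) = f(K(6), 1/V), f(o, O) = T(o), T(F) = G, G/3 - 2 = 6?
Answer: -131297368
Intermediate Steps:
G = 24 (G = 6 + 3*6 = 6 + 18 = 24)
K(N) = 9 + N (K(N) = 9 - (-1*0 - N) = 9 - (0 - N) = 9 - (-1)*N = 9 + N)
T(F) = 24
f(o, O) = 24
C(V, n) = 24
(C(-1*(-101), 46) - 5030)*(13893 + 12335) = (24 - 5030)*(13893 + 12335) = -5006*26228 = -131297368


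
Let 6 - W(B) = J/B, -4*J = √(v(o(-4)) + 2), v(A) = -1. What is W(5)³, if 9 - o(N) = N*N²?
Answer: 1771561/8000 ≈ 221.45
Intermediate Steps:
o(N) = 9 - N³ (o(N) = 9 - N*N² = 9 - N³)
J = -¼ (J = -√(-1 + 2)/4 = -√1/4 = -¼*1 = -¼ ≈ -0.25000)
W(B) = 6 + 1/(4*B) (W(B) = 6 - (-1)/(4*B) = 6 + 1/(4*B))
W(5)³ = (6 + (¼)/5)³ = (6 + (¼)*(⅕))³ = (6 + 1/20)³ = (121/20)³ = 1771561/8000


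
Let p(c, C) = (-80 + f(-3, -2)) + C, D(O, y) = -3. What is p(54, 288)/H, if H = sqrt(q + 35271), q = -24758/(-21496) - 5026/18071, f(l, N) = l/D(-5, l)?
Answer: 418*sqrt(332650534635153329433)/6850754007729 ≈ 1.1128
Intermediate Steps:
f(l, N) = -l/3 (f(l, N) = l/(-3) = l*(-1/3) = -l/3)
q = 169681461/194227108 (q = -24758*(-1/21496) - 5026*1/18071 = 12379/10748 - 5026/18071 = 169681461/194227108 ≈ 0.87362)
H = sqrt(332650534635153329433)/97113554 (H = sqrt(169681461/194227108 + 35271) = sqrt(6850754007729/194227108) = sqrt(332650534635153329433)/97113554 ≈ 187.81)
p(c, C) = -79 + C (p(c, C) = (-80 - 1/3*(-3)) + C = (-80 + 1) + C = -79 + C)
p(54, 288)/H = (-79 + 288)/((sqrt(332650534635153329433)/97113554)) = 209*(2*sqrt(332650534635153329433)/6850754007729) = 418*sqrt(332650534635153329433)/6850754007729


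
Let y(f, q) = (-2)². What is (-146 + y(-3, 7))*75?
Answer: -10650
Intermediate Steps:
y(f, q) = 4
(-146 + y(-3, 7))*75 = (-146 + 4)*75 = -142*75 = -10650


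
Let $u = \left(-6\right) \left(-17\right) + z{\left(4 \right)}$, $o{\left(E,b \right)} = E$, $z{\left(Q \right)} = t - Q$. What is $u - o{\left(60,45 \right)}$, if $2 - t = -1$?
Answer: $41$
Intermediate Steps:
$t = 3$ ($t = 2 - -1 = 2 + 1 = 3$)
$z{\left(Q \right)} = 3 - Q$
$u = 101$ ($u = \left(-6\right) \left(-17\right) + \left(3 - 4\right) = 102 + \left(3 - 4\right) = 102 - 1 = 101$)
$u - o{\left(60,45 \right)} = 101 - 60 = 41$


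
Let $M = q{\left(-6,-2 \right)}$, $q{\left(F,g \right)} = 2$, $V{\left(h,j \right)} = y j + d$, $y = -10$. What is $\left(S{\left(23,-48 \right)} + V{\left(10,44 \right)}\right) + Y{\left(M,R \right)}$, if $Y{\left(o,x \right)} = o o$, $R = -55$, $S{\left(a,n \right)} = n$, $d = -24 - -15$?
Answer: $-493$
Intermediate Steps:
$d = -9$ ($d = -24 + 15 = -9$)
$V{\left(h,j \right)} = -9 - 10 j$ ($V{\left(h,j \right)} = - 10 j - 9 = -9 - 10 j$)
$M = 2$
$Y{\left(o,x \right)} = o^{2}$
$\left(S{\left(23,-48 \right)} + V{\left(10,44 \right)}\right) + Y{\left(M,R \right)} = \left(-48 - 449\right) + 2^{2} = \left(-48 - 449\right) + 4 = -497 + 4 = -493$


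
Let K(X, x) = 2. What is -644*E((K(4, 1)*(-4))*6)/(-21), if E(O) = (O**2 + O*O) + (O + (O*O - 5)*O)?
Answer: -3244288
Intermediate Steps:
E(O) = O + 2*O**2 + O*(-5 + O**2) (E(O) = (O**2 + O**2) + (O + (O**2 - 5)*O) = 2*O**2 + (O + (-5 + O**2)*O) = 2*O**2 + (O + O*(-5 + O**2)) = O + 2*O**2 + O*(-5 + O**2))
-644*E((K(4, 1)*(-4))*6)/(-21) = -644*((2*(-4))*6)*(-4 + ((2*(-4))*6)**2 + 2*((2*(-4))*6))/(-21) = -644*(-8*6)*(-4 + (-8*6)**2 + 2*(-8*6))*(-1)/21 = -644*(-48*(-4 + (-48)**2 + 2*(-48)))*(-1)/21 = -644*(-48*(-4 + 2304 - 96))*(-1)/21 = -644*(-48*2204)*(-1)/21 = -(-68130048)*(-1)/21 = -644*35264/7 = -3244288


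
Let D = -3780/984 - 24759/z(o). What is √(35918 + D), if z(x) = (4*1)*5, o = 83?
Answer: √5829070655/410 ≈ 186.22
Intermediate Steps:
z(x) = 20 (z(x) = 4*5 = 20)
D = -1018269/820 (D = -3780/984 - 24759/20 = -3780*1/984 - 24759*1/20 = -315/82 - 24759/20 = -1018269/820 ≈ -1241.8)
√(35918 + D) = √(35918 - 1018269/820) = √(28434491/820) = √5829070655/410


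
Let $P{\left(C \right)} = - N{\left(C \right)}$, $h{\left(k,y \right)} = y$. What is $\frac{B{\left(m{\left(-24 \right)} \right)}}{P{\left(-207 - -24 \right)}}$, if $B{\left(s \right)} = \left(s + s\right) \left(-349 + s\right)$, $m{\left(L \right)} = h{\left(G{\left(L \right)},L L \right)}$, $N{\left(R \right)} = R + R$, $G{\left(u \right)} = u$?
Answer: $\frac{43584}{61} \approx 714.49$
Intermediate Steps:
$N{\left(R \right)} = 2 R$
$m{\left(L \right)} = L^{2}$ ($m{\left(L \right)} = L L = L^{2}$)
$B{\left(s \right)} = 2 s \left(-349 + s\right)$
$P{\left(C \right)} = - 2 C$
$\frac{B{\left(m{\left(-24 \right)} \right)}}{P{\left(-207 - -24 \right)}} = \frac{2 \left(-24\right)^{2} \left(-349 + \left(-24\right)^{2}\right)}{\left(-2\right) \left(-207 - -24\right)} = \frac{2 \cdot 576 \left(-349 + 576\right)}{\left(-2\right) \left(-207 + 24\right)} = \frac{2 \cdot 576 \cdot 227}{\left(-2\right) \left(-183\right)} = \frac{261504}{366} = 261504 \cdot \frac{1}{366} = \frac{43584}{61}$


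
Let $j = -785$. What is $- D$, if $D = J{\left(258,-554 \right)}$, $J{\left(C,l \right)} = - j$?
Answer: $-785$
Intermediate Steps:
$J{\left(C,l \right)} = 785$ ($J{\left(C,l \right)} = \left(-1\right) \left(-785\right) = 785$)
$D = 785$
$- D = \left(-1\right) 785 = -785$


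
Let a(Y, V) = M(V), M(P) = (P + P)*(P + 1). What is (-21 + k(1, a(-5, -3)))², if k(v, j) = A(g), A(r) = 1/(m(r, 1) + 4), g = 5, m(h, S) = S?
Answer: 10816/25 ≈ 432.64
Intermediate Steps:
A(r) = ⅕ (A(r) = 1/(1 + 4) = 1/5 = ⅕)
M(P) = 2*P*(1 + P) (M(P) = (2*P)*(1 + P) = 2*P*(1 + P))
a(Y, V) = 2*V*(1 + V)
k(v, j) = ⅕
(-21 + k(1, a(-5, -3)))² = (-21 + ⅕)² = (-104/5)² = 10816/25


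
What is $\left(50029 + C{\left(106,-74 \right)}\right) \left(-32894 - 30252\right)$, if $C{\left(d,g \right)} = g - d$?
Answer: $-3147764954$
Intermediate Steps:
$\left(50029 + C{\left(106,-74 \right)}\right) \left(-32894 - 30252\right) = \left(50029 - 180\right) \left(-32894 - 30252\right) = \left(50029 - 180\right) \left(-63146\right) = 49849 \left(-63146\right) = -3147764954$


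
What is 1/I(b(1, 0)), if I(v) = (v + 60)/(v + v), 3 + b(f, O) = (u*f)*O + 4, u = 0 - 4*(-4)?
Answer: 2/61 ≈ 0.032787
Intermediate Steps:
u = 16 (u = 0 + 16 = 16)
b(f, O) = 1 + 16*O*f (b(f, O) = -3 + ((16*f)*O + 4) = -3 + (16*O*f + 4) = -3 + (4 + 16*O*f) = 1 + 16*O*f)
I(v) = (60 + v)/(2*v) (I(v) = (60 + v)/((2*v)) = (60 + v)*(1/(2*v)) = (60 + v)/(2*v))
1/I(b(1, 0)) = 1/((60 + (1 + 16*0*1))/(2*(1 + 16*0*1))) = 1/((60 + (1 + 0))/(2*(1 + 0))) = 1/((½)*(60 + 1)/1) = 1/((½)*1*61) = 1/(61/2) = 2/61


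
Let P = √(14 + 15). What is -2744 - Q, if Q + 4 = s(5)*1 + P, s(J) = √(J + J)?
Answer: -2740 - √10 - √29 ≈ -2748.5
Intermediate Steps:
P = √29 ≈ 5.3852
s(J) = √2*√J (s(J) = √(2*J) = √2*√J)
Q = -4 + √10 + √29 (Q = -4 + ((√2*√5)*1 + √29) = -4 + (√10*1 + √29) = -4 + (√10 + √29) = -4 + √10 + √29 ≈ 4.5474)
-2744 - Q = -2744 - (-4 + √10 + √29) = -2744 + (4 - √10 - √29) = -2740 - √10 - √29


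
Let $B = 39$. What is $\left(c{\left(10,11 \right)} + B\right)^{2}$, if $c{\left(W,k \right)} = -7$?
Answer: $1024$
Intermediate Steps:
$\left(c{\left(10,11 \right)} + B\right)^{2} = \left(-7 + 39\right)^{2} = 32^{2} = 1024$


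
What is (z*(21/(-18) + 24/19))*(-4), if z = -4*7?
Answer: 616/57 ≈ 10.807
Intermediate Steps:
z = -28
(z*(21/(-18) + 24/19))*(-4) = -28*(21/(-18) + 24/19)*(-4) = -28*(21*(-1/18) + 24*(1/19))*(-4) = -28*(-7/6 + 24/19)*(-4) = -28*11/114*(-4) = -154/57*(-4) = 616/57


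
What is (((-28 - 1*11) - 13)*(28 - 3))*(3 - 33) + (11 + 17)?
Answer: 39028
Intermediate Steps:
(((-28 - 1*11) - 13)*(28 - 3))*(3 - 33) + (11 + 17) = (((-28 - 11) - 13)*25)*(-30) + 28 = ((-39 - 13)*25)*(-30) + 28 = -52*25*(-30) + 28 = -1300*(-30) + 28 = 39000 + 28 = 39028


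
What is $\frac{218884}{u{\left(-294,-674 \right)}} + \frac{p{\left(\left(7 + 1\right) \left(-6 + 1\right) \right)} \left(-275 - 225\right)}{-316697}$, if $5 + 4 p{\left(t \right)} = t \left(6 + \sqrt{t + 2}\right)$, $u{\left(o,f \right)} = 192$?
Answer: $\frac{17328506537}{15201456} - \frac{5000 i \sqrt{38}}{316697} \approx 1139.9 - 0.097324 i$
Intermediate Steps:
$p{\left(t \right)} = - \frac{5}{4} + \frac{t \left(6 + \sqrt{2 + t}\right)}{4}$ ($p{\left(t \right)} = - \frac{5}{4} + \frac{t \left(6 + \sqrt{t + 2}\right)}{4} = - \frac{5}{4} + \frac{t \left(6 + \sqrt{2 + t}\right)}{4}$)
$\frac{218884}{u{\left(-294,-674 \right)}} + \frac{p{\left(\left(7 + 1\right) \left(-6 + 1\right) \right)} \left(-275 - 225\right)}{-316697} = \frac{218884}{192} + \frac{\left(- \frac{5}{4} + \frac{3 \left(7 + 1\right) \left(-6 + 1\right)}{2} + \frac{\left(7 + 1\right) \left(-6 + 1\right) \sqrt{2 + \left(7 + 1\right) \left(-6 + 1\right)}}{4}\right) \left(-275 - 225\right)}{-316697} = 218884 \cdot \frac{1}{192} + \left(- \frac{5}{4} + \frac{3 \cdot 8 \left(-5\right)}{2} + \frac{8 \left(-5\right) \sqrt{2 + 8 \left(-5\right)}}{4}\right) \left(-500\right) \left(- \frac{1}{316697}\right) = \frac{54721}{48} + \left(- \frac{5}{4} + \frac{3}{2} \left(-40\right) + \frac{1}{4} \left(-40\right) \sqrt{2 - 40}\right) \left(-500\right) \left(- \frac{1}{316697}\right) = \frac{54721}{48} + \left(- \frac{5}{4} - 60 + \frac{1}{4} \left(-40\right) \sqrt{-38}\right) \left(-500\right) \left(- \frac{1}{316697}\right) = \frac{54721}{48} + \left(- \frac{5}{4} - 60 + \frac{1}{4} \left(-40\right) i \sqrt{38}\right) \left(-500\right) \left(- \frac{1}{316697}\right) = \frac{54721}{48} + \left(- \frac{5}{4} - 60 - 10 i \sqrt{38}\right) \left(-500\right) \left(- \frac{1}{316697}\right) = \frac{54721}{48} + \left(- \frac{245}{4} - 10 i \sqrt{38}\right) \left(-500\right) \left(- \frac{1}{316697}\right) = \frac{54721}{48} + \left(30625 + 5000 i \sqrt{38}\right) \left(- \frac{1}{316697}\right) = \frac{54721}{48} - \left(\frac{30625}{316697} + \frac{5000 i \sqrt{38}}{316697}\right) = \frac{17328506537}{15201456} - \frac{5000 i \sqrt{38}}{316697}$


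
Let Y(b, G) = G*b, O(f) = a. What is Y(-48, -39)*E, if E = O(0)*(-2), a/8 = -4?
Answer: 119808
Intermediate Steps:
a = -32 (a = 8*(-4) = -32)
O(f) = -32
E = 64 (E = -32*(-2) = 64)
Y(-48, -39)*E = -39*(-48)*64 = 1872*64 = 119808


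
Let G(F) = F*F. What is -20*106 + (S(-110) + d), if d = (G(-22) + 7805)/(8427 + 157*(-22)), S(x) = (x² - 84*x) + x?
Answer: 95042319/4973 ≈ 19112.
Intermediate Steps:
S(x) = x² - 83*x
G(F) = F²
d = 8289/4973 (d = ((-22)² + 7805)/(8427 + 157*(-22)) = (484 + 7805)/(8427 - 3454) = 8289/4973 ≈ 1.6668)
-20*106 + (S(-110) + d) = -20*106 + (-110*(-83 - 110) + 8289/4973) = -2120 + (-110*(-193) + 8289/4973) = -2120 + (21230 + 8289/4973) = -2120 + 105585079/4973 = 95042319/4973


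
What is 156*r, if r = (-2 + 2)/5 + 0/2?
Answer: 0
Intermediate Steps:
r = 0 (r = 0*(⅕) + 0*(½) = 0 + 0 = 0)
156*r = 156*0 = 0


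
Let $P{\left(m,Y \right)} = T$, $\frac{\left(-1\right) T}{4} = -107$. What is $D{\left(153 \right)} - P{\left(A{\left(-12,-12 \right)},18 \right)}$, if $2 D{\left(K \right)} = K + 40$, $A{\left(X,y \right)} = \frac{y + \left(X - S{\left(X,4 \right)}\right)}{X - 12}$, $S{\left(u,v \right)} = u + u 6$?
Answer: $- \frac{663}{2} \approx -331.5$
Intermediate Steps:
$S{\left(u,v \right)} = 7 u$ ($S{\left(u,v \right)} = u + 6 u = 7 u$)
$T = 428$ ($T = \left(-4\right) \left(-107\right) = 428$)
$A{\left(X,y \right)} = \frac{y - 6 X}{-12 + X}$ ($A{\left(X,y \right)} = \frac{y + \left(X - 7 X\right)}{X - 12} = \frac{y + \left(X - 7 X\right)}{-12 + X} = \frac{y - 6 X}{-12 + X}$)
$P{\left(m,Y \right)} = 428$
$D{\left(K \right)} = 20 + \frac{K}{2}$ ($D{\left(K \right)} = \frac{K + 40}{2} = \frac{40 + K}{2} = 20 + \frac{K}{2}$)
$D{\left(153 \right)} - P{\left(A{\left(-12,-12 \right)},18 \right)} = \left(20 + \frac{1}{2} \cdot 153\right) - 428 = \left(20 + \frac{153}{2}\right) - 428 = \frac{193}{2} - 428 = - \frac{663}{2}$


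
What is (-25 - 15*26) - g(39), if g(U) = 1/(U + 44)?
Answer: -34446/83 ≈ -415.01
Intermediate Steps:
g(U) = 1/(44 + U)
(-25 - 15*26) - g(39) = (-25 - 15*26) - 1/(44 + 39) = (-25 - 390) - 1/83 = -415 - 1*1/83 = -415 - 1/83 = -34446/83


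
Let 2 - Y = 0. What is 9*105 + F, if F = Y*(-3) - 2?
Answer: 937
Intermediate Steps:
Y = 2 (Y = 2 - 1*0 = 2 + 0 = 2)
F = -8 (F = 2*(-3) - 2 = -6 - 2 = -8)
9*105 + F = 9*105 - 8 = 945 - 8 = 937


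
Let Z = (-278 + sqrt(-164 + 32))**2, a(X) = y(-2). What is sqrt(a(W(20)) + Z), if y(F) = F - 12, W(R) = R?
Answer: sqrt(77138 - 1112*I*sqrt(33)) ≈ 277.97 - 11.49*I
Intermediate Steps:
y(F) = -12 + F
a(X) = -14 (a(X) = -12 - 2 = -14)
Z = (-278 + 2*I*sqrt(33))**2 (Z = (-278 + sqrt(-132))**2 = (-278 + 2*I*sqrt(33))**2 ≈ 77152.0 - 6388.0*I)
sqrt(a(W(20)) + Z) = sqrt(-14 + (77152 - 1112*I*sqrt(33))) = sqrt(77138 - 1112*I*sqrt(33))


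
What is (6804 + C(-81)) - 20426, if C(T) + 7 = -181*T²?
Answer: -1201170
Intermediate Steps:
C(T) = -7 - 181*T²
(6804 + C(-81)) - 20426 = (6804 + (-7 - 181*(-81)²)) - 20426 = (6804 + (-7 - 181*6561)) - 20426 = (6804 + (-7 - 1187541)) - 20426 = (6804 - 1187548) - 20426 = -1180744 - 20426 = -1201170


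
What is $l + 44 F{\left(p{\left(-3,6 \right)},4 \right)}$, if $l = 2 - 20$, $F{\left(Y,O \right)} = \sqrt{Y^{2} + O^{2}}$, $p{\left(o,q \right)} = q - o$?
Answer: $-18 + 44 \sqrt{97} \approx 415.35$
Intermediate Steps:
$F{\left(Y,O \right)} = \sqrt{O^{2} + Y^{2}}$
$l = -18$ ($l = 2 - 20 = -18$)
$l + 44 F{\left(p{\left(-3,6 \right)},4 \right)} = -18 + 44 \sqrt{4^{2} + \left(6 - -3\right)^{2}} = -18 + 44 \sqrt{16 + \left(6 + 3\right)^{2}} = -18 + 44 \sqrt{16 + 9^{2}} = -18 + 44 \sqrt{16 + 81} = -18 + 44 \sqrt{97}$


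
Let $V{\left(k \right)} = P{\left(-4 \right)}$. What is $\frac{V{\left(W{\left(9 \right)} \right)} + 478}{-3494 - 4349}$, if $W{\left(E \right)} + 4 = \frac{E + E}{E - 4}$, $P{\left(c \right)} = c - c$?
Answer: $- \frac{478}{7843} \approx -0.060946$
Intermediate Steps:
$P{\left(c \right)} = 0$
$W{\left(E \right)} = -4 + \frac{2 E}{-4 + E}$ ($W{\left(E \right)} = -4 + \frac{E + E}{E - 4} = -4 + \frac{2 E}{-4 + E}$)
$V{\left(k \right)} = 0$
$\frac{V{\left(W{\left(9 \right)} \right)} + 478}{-3494 - 4349} = \frac{0 + 478}{-3494 - 4349} = \frac{478}{-7843} = 478 \left(- \frac{1}{7843}\right) = - \frac{478}{7843}$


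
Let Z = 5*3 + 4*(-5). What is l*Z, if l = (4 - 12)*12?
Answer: 480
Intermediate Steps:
Z = -5 (Z = 15 - 20 = -5)
l = -96 (l = -8*12 = -96)
l*Z = -96*(-5) = 480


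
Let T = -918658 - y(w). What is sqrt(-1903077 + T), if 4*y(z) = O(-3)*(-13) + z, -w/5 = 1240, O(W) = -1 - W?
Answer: I*sqrt(11280714)/2 ≈ 1679.3*I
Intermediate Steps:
w = -6200 (w = -5*1240 = -6200)
y(z) = -13/2 + z/4 (y(z) = ((-1 - 1*(-3))*(-13) + z)/4 = ((-1 + 3)*(-13) + z)/4 = (2*(-13) + z)/4 = (-26 + z)/4 = -13/2 + z/4)
T = -1834203/2 (T = -918658 - (-13/2 + (1/4)*(-6200)) = -918658 - (-13/2 - 1550) = -918658 - 1*(-3113/2) = -918658 + 3113/2 = -1834203/2 ≈ -9.1710e+5)
sqrt(-1903077 + T) = sqrt(-1903077 - 1834203/2) = sqrt(-5640357/2) = I*sqrt(11280714)/2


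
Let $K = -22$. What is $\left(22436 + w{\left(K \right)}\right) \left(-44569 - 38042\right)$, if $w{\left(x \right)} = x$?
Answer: $-1851642954$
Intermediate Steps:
$\left(22436 + w{\left(K \right)}\right) \left(-44569 - 38042\right) = \left(22436 - 22\right) \left(-44569 - 38042\right) = 22414 \left(-82611\right) = -1851642954$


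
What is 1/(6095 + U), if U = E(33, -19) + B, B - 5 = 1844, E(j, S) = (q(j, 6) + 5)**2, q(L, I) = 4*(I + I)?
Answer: 1/10753 ≈ 9.2997e-5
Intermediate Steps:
q(L, I) = 8*I (q(L, I) = 4*(2*I) = 8*I)
E(j, S) = 2809 (E(j, S) = (8*6 + 5)**2 = (48 + 5)**2 = 53**2 = 2809)
B = 1849 (B = 5 + 1844 = 1849)
U = 4658 (U = 2809 + 1849 = 4658)
1/(6095 + U) = 1/(6095 + 4658) = 1/10753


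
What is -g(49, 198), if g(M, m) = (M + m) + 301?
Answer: -548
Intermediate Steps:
g(M, m) = 301 + M + m
-g(49, 198) = -(301 + 49 + 198) = -1*548 = -548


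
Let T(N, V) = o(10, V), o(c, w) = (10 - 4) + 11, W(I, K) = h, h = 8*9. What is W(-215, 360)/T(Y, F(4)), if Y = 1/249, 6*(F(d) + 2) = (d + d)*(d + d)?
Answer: 72/17 ≈ 4.2353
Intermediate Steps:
h = 72
W(I, K) = 72
o(c, w) = 17 (o(c, w) = 6 + 11 = 17)
F(d) = -2 + 2*d²/3 (F(d) = -2 + ((d + d)*(d + d))/6 = -2 + ((2*d)*(2*d))/6 = -2 + (4*d²)/6 = -2 + 2*d²/3)
Y = 1/249 ≈ 0.0040161
T(N, V) = 17
W(-215, 360)/T(Y, F(4)) = 72/17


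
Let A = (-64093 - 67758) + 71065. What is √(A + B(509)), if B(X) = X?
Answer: I*√60277 ≈ 245.51*I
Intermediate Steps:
A = -60786 (A = -131851 + 71065 = -60786)
√(A + B(509)) = √(-60786 + 509) = √(-60277) = I*√60277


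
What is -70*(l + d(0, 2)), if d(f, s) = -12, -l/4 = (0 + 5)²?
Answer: 7840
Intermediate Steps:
l = -100 (l = -4*(0 + 5)² = -4*5² = -4*25 = -100)
-70*(l + d(0, 2)) = -70*(-100 - 12) = -70*(-112) = 7840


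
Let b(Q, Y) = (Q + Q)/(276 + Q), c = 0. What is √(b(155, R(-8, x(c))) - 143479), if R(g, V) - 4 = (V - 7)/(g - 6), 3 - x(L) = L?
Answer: I*√26652668909/431 ≈ 378.79*I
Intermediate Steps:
x(L) = 3 - L
R(g, V) = 4 + (-7 + V)/(-6 + g) (R(g, V) = 4 + (V - 7)/(g - 6) = 4 + (-7 + V)/(-6 + g))
b(Q, Y) = 2*Q/(276 + Q) (b(Q, Y) = (2*Q)/(276 + Q) = 2*Q/(276 + Q))
√(b(155, R(-8, x(c))) - 143479) = √(2*155/(276 + 155) - 143479) = √(2*155/431 - 143479) = √(2*155*(1/431) - 143479) = √(310/431 - 143479) = √(-61839139/431) = I*√26652668909/431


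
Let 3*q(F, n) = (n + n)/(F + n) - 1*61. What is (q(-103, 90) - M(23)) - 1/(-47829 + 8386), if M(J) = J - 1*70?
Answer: 33921019/1538277 ≈ 22.051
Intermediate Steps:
q(F, n) = -61/3 + 2*n/(3*(F + n)) (q(F, n) = ((n + n)/(F + n) - 1*61)/3 = ((2*n)/(F + n) - 61)/3 = (2*n/(F + n) - 61)/3 = (-61 + 2*n/(F + n))/3 = -61/3 + 2*n/(3*(F + n)))
M(J) = -70 + J (M(J) = J - 70 = -70 + J)
(q(-103, 90) - M(23)) - 1/(-47829 + 8386) = ((-61*(-103) - 59*90)/(3*(-103 + 90)) - (-70 + 23)) - 1/(-47829 + 8386) = ((⅓)*(6283 - 5310)/(-13) - 1*(-47)) - 1/(-39443) = ((⅓)*(-1/13)*973 + 47) - 1*(-1/39443) = (-973/39 + 47) + 1/39443 = 860/39 + 1/39443 = 33921019/1538277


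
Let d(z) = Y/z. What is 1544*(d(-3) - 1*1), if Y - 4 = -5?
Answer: -3088/3 ≈ -1029.3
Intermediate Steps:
Y = -1 (Y = 4 - 5 = -1)
d(z) = -1/z
1544*(d(-3) - 1*1) = 1544*(-1/(-3) - 1*1) = 1544*(-1*(-⅓) - 1) = 1544*(⅓ - 1) = 1544*(-⅔) = -3088/3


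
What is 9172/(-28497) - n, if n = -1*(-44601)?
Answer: -1271003869/28497 ≈ -44601.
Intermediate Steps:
n = 44601
9172/(-28497) - n = 9172/(-28497) - 1*44601 = 9172*(-1/28497) - 44601 = -9172/28497 - 44601 = -1271003869/28497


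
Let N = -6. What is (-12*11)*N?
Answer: 792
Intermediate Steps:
(-12*11)*N = -12*11*(-6) = -132*(-6) = 792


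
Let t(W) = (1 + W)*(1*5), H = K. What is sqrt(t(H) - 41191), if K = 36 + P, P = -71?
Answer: I*sqrt(41361) ≈ 203.37*I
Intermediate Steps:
K = -35 (K = 36 - 71 = -35)
H = -35
t(W) = 5 + 5*W (t(W) = (1 + W)*5 = 5 + 5*W)
sqrt(t(H) - 41191) = sqrt((5 + 5*(-35)) - 41191) = sqrt((5 - 175) - 41191) = sqrt(-170 - 41191) = sqrt(-41361) = I*sqrt(41361)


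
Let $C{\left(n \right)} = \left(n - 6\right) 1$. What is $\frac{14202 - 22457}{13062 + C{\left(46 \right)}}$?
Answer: $- \frac{8255}{13102} \approx -0.63006$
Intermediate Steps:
$C{\left(n \right)} = -6 + n$ ($C{\left(n \right)} = \left(-6 + n\right) 1 = -6 + n$)
$\frac{14202 - 22457}{13062 + C{\left(46 \right)}} = \frac{14202 - 22457}{13062 + \left(-6 + 46\right)} = - \frac{8255}{13062 + 40} = - \frac{8255}{13102}$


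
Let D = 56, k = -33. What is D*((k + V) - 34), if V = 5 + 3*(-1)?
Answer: -3640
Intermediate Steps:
V = 2 (V = 5 - 3 = 2)
D*((k + V) - 34) = 56*((-33 + 2) - 34) = 56*(-31 - 34) = 56*(-65) = -3640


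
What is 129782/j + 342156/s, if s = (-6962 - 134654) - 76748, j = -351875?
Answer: -12394654929/6403069375 ≈ -1.9357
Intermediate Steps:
s = -218364 (s = -141616 - 76748 = -218364)
129782/j + 342156/s = 129782/(-351875) + 342156/(-218364) = 129782*(-1/351875) + 342156*(-1/218364) = -129782/351875 - 28513/18197 = -12394654929/6403069375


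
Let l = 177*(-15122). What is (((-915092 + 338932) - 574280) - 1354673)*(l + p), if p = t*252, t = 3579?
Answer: 4445788969518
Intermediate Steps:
l = -2676594
p = 901908 (p = 3579*252 = 901908)
(((-915092 + 338932) - 574280) - 1354673)*(l + p) = (((-915092 + 338932) - 574280) - 1354673)*(-2676594 + 901908) = ((-576160 - 574280) - 1354673)*(-1774686) = (-1150440 - 1354673)*(-1774686) = -2505113*(-1774686) = 4445788969518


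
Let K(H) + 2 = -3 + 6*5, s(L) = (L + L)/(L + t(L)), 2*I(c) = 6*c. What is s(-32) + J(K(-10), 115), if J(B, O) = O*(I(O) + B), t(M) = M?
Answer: 42551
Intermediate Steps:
I(c) = 3*c (I(c) = (6*c)/2 = 3*c)
s(L) = 1 (s(L) = (L + L)/(L + L) = (2*L)/((2*L)) = (2*L)*(1/(2*L)) = 1)
K(H) = 25 (K(H) = -2 + (-3 + 6*5) = -2 + (-3 + 30) = -2 + 27 = 25)
J(B, O) = O*(B + 3*O) (J(B, O) = O*(3*O + B) = O*(B + 3*O))
s(-32) + J(K(-10), 115) = 1 + 115*(25 + 3*115) = 1 + 115*(25 + 345) = 1 + 115*370 = 1 + 42550 = 42551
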